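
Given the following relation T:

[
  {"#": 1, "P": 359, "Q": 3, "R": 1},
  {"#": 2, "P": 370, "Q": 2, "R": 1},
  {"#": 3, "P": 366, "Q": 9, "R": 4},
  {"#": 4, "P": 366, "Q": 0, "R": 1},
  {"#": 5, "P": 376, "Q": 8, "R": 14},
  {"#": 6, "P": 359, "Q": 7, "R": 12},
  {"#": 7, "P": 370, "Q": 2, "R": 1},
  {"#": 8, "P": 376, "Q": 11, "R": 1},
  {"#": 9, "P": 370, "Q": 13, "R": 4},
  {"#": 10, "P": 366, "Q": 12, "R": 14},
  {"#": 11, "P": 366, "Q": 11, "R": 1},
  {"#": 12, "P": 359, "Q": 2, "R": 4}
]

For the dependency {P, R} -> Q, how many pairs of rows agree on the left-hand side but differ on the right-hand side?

(P=370, R=1): all 2 rows agree on Q — 0 pairs.
(P=366, R=1): violating pairs (4,11) — 1 pair.

1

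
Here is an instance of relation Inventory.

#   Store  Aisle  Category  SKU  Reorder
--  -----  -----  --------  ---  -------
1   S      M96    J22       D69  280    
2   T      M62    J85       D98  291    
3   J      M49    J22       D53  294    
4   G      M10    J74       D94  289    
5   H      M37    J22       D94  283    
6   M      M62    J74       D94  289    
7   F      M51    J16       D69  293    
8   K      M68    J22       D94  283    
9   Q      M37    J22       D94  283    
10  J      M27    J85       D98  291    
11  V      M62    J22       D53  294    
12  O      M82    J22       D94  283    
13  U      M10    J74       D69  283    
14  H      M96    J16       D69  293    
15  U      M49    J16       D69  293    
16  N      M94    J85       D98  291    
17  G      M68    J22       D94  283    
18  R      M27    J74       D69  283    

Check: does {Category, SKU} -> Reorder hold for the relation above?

Yes

(Category=J22, SKU=D69): row 1 → Reorder = 280 ✓
(Category=J85, SKU=D98): rows 2, 10, 16 → Reorder = 291, 291, 291 ✓
(Category=J22, SKU=D53): rows 3, 11 → Reorder = 294, 294 ✓
(Category=J74, SKU=D94): rows 4, 6 → Reorder = 289, 289 ✓
(Category=J22, SKU=D94): rows 5, 8, 9, 12, 17 → Reorder = 283, 283, 283, 283, 283 ✓
(Category=J16, SKU=D69): rows 7, 14, 15 → Reorder = 293, 293, 293 ✓
(Category=J74, SKU=D69): rows 13, 18 → Reorder = 283, 283 ✓
Every {Category, SKU} value is associated with a single Reorder value, so {Category, SKU} -> Reorder holds.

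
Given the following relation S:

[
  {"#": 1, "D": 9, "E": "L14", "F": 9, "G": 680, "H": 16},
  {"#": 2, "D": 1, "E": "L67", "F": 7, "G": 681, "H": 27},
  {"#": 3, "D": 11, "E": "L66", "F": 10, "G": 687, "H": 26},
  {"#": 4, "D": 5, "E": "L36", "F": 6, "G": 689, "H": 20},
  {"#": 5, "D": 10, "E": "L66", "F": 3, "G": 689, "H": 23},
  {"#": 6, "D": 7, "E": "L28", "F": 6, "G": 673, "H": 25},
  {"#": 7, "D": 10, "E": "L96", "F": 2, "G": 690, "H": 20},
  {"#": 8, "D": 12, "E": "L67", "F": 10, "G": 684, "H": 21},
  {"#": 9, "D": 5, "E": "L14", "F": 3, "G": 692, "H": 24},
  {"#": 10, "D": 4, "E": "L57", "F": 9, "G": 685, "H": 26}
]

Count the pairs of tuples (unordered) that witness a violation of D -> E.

D=5: violating pairs (4,9) — 1 pair.
D=10: violating pairs (5,7) — 1 pair.

2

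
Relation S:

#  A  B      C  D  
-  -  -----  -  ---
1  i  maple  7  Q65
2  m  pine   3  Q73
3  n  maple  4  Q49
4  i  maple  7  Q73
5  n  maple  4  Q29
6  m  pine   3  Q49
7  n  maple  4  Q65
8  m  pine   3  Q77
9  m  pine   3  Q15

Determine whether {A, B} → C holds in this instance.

(A=i, B=maple): rows 1, 4 → C = 7, 7 ✓
(A=m, B=pine): rows 2, 6, 8, 9 → C = 3, 3, 3, 3 ✓
(A=n, B=maple): rows 3, 5, 7 → C = 4, 4, 4 ✓
Every {A, B} value is associated with a single C value, so {A, B} → C holds.

Yes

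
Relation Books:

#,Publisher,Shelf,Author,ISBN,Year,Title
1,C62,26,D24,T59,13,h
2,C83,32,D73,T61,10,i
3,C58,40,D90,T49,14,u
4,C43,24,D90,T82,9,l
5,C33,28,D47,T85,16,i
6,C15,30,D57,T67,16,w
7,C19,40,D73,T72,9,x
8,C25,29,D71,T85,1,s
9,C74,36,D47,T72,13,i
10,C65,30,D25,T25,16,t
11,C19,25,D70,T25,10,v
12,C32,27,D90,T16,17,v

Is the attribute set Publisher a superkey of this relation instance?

Rows 7 and 11 have the same Publisher value Publisher=C19 but are distinct tuples, so Publisher does not determine every attribute — not a superkey.

No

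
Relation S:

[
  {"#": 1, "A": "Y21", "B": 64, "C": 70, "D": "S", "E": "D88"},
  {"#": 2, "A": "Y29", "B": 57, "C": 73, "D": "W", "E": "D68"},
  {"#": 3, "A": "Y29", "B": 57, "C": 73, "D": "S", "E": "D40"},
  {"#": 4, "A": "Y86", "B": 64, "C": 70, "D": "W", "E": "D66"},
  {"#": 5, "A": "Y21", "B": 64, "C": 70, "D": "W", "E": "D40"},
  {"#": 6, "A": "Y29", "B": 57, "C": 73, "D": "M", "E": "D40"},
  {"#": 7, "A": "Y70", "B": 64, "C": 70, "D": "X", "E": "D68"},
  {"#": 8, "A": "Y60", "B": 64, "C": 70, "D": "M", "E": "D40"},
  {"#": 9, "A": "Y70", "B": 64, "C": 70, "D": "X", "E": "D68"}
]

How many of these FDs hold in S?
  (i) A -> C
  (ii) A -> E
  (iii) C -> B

2

(i) A -> C: every LHS value maps to a single RHS value — holds.
(ii) A -> E: A=Y21: rows 1, 5 → E takes values {D88, D40} — violation; A=Y29: rows 2, 3, 6 → E takes values {D68, D40} — violation — fails.
(iii) C -> B: every LHS value maps to a single RHS value — holds.
2 of the 3 dependencies hold.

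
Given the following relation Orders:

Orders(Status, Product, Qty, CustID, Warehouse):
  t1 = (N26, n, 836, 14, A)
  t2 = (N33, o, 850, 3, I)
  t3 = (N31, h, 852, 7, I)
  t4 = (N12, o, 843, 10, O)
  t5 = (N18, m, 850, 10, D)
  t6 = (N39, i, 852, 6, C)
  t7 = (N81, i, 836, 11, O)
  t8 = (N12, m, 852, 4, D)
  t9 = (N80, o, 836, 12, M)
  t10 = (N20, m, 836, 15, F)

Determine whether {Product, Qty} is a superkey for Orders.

All 10 rows have distinct {Product, Qty} values, so {Product, Qty} → (all attributes) holds and {Product, Qty} is a superkey.

Yes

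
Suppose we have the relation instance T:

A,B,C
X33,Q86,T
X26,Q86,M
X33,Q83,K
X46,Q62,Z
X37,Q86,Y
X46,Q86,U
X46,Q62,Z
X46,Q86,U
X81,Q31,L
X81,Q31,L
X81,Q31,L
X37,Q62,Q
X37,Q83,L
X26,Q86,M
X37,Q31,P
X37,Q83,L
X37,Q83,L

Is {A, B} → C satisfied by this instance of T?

Yes

(A=X33, B=Q86): 1 row → C = T ✓
(A=X26, B=Q86): 2 rows → C = M, M ✓
(A=X33, B=Q83): 1 row → C = K ✓
(A=X46, B=Q62): 2 rows → C = Z, Z ✓
(A=X37, B=Q86): 1 row → C = Y ✓
(A=X46, B=Q86): 2 rows → C = U, U ✓
(A=X81, B=Q31): 3 rows → C = L, L, L ✓
(A=X37, B=Q62): 1 row → C = Q ✓
(A=X37, B=Q83): 3 rows → C = L, L, L ✓
(A=X37, B=Q31): 1 row → C = P ✓
Every {A, B} value is associated with a single C value, so {A, B} → C holds.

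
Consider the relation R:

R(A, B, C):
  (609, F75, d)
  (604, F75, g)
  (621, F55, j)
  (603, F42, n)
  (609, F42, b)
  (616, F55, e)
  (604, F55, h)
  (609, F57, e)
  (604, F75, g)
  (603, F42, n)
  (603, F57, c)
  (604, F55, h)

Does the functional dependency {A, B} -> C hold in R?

(A=609, B=F75): 1 row → C = d ✓
(A=604, B=F75): 2 rows → C = g, g ✓
(A=621, B=F55): 1 row → C = j ✓
(A=603, B=F42): 2 rows → C = n, n ✓
(A=609, B=F42): 1 row → C = b ✓
(A=616, B=F55): 1 row → C = e ✓
(A=604, B=F55): 2 rows → C = h, h ✓
(A=609, B=F57): 1 row → C = e ✓
(A=603, B=F57): 1 row → C = c ✓
Every {A, B} value is associated with a single C value, so {A, B} -> C holds.

Yes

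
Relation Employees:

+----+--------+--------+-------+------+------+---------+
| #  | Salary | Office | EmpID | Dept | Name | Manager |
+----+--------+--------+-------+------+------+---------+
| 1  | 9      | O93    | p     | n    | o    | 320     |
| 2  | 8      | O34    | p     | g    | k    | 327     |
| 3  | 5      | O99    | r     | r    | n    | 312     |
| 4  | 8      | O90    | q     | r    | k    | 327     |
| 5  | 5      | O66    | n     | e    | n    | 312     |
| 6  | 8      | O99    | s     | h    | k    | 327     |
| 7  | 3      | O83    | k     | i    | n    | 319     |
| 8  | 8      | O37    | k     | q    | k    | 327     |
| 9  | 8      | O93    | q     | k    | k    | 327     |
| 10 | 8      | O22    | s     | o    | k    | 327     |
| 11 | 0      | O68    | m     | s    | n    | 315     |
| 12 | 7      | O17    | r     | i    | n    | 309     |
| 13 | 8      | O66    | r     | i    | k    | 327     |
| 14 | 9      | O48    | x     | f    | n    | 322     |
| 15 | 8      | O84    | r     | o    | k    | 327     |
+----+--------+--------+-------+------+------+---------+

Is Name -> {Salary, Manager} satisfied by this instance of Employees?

Name=o: row 1 → {Salary,Manager} = (9, 320) ✓
Name=k: rows 2, 4, 6, 8, 9, 10, 13, 15 → {Salary,Manager} = (8, 327), (8, 327), (8, 327), (8, 327), (8, 327), (8, 327), (8, 327), (8, 327) ✓
Name=n: rows 3, 5, 7, 11, 12, 14 → {Salary,Manager} takes values {(5, 312), (3, 319), (0, 315), (7, 309), (9, 322)} — violation
Two rows agree on Name but differ on {Salary, Manager}, so Name -> {Salary, Manager} does not hold.

No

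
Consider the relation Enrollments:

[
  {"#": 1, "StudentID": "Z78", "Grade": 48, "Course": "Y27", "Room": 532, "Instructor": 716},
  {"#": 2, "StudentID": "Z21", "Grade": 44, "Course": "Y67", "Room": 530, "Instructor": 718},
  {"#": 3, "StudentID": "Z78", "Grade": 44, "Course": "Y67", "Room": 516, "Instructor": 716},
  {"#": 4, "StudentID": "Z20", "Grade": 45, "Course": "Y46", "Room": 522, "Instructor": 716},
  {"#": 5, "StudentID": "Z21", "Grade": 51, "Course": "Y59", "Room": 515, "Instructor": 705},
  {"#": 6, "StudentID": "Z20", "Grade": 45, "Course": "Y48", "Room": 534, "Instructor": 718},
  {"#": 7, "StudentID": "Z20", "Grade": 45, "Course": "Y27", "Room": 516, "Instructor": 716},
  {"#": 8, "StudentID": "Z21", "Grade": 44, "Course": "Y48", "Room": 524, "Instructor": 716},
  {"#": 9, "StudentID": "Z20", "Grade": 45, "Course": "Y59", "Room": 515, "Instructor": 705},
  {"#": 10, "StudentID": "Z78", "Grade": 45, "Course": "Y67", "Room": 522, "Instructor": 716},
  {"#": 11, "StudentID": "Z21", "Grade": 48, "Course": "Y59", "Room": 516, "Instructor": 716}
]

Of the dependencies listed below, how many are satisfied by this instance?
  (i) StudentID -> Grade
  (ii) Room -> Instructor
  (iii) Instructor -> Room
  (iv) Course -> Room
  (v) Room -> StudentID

1

(i) StudentID -> Grade: StudentID=Z78: rows 1, 3, 10 → Grade takes values {48, 44, 45} — violation; StudentID=Z21: rows 2, 5, 8, 11 → Grade takes values {44, 51, 48} — violation — fails.
(ii) Room -> Instructor: every LHS value maps to a single RHS value — holds.
(iii) Instructor -> Room: Instructor=716: rows 1, 3, 4, 7, 8, 10, 11 → Room takes values {532, 516, 522, 524} — violation; Instructor=718: rows 2, 6 → Room takes values {530, 534} — violation — fails.
(iv) Course -> Room: Course=Y27: rows 1, 7 → Room takes values {532, 516} — violation; Course=Y67: rows 2, 3, 10 → Room takes values {530, 516, 522} — violation; Course=Y59: rows 5, 9, 11 → Room takes values {515, 516} — violation; Course=Y48: rows 6, 8 → Room takes values {534, 524} — violation — fails.
(v) Room -> StudentID: Room=516: rows 3, 7, 11 → StudentID takes values {Z78, Z20, Z21} — violation; Room=522: rows 4, 10 → StudentID takes values {Z20, Z78} — violation; Room=515: rows 5, 9 → StudentID takes values {Z21, Z20} — violation — fails.
1 of the 5 dependencies holds.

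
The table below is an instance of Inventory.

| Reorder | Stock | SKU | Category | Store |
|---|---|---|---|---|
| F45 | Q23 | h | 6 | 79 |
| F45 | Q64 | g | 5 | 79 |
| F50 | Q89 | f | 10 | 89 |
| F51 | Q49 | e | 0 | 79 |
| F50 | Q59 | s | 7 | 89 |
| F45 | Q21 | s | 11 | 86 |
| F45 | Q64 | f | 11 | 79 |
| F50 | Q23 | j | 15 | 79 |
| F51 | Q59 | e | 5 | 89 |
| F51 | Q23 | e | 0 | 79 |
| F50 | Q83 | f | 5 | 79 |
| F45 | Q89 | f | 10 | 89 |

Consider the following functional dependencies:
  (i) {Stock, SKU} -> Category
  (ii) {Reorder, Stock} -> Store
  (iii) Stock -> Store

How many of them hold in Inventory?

3

(i) {Stock, SKU} -> Category: every LHS value maps to a single RHS value — holds.
(ii) {Reorder, Stock} -> Store: every LHS value maps to a single RHS value — holds.
(iii) Stock -> Store: every LHS value maps to a single RHS value — holds.
3 of the 3 dependencies hold.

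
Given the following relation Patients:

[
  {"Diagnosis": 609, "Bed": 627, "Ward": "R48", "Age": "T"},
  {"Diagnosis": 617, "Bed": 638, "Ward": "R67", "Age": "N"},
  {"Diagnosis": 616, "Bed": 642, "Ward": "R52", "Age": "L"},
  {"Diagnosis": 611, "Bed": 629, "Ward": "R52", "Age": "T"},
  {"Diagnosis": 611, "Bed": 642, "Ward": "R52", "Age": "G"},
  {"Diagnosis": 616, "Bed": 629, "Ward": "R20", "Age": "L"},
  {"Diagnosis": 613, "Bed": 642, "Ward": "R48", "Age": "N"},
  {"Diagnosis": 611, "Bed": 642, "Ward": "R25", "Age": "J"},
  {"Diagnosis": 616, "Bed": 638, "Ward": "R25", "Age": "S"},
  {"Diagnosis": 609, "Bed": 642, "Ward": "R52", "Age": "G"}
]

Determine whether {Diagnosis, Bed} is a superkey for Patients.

Two distinct rows share (Diagnosis=611, Bed=642), so {Diagnosis, Bed} does not determine every attribute — not a superkey.

No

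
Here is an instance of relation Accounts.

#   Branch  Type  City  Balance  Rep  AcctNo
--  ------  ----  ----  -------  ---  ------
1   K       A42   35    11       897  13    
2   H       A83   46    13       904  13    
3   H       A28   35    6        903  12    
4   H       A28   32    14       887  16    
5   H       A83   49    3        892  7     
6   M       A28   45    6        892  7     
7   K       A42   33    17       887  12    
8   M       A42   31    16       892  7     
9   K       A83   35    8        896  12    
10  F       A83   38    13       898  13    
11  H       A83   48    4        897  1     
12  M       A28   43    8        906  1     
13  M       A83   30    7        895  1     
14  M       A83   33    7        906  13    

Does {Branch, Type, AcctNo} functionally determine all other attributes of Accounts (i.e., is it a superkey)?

All 14 rows have distinct {Branch, Type, AcctNo} values, so {Branch, Type, AcctNo} → (all attributes) holds and {Branch, Type, AcctNo} is a superkey.

Yes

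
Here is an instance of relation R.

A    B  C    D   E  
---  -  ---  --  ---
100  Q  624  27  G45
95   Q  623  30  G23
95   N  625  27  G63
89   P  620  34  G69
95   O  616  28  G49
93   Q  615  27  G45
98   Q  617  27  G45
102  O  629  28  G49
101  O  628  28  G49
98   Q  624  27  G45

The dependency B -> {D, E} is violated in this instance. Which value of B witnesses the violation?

Q

B=Q: 5 rows → {D,E} takes values {(27, G45), (30, G23)} — violation
B=N: 1 row → {D,E} = (27, G63) ✓
B=P: 1 row → {D,E} = (34, G69) ✓
B=O: 3 rows → {D,E} = (28, G49), (28, G49), (28, G49) ✓
The only B value with inconsistent RHS is B=Q.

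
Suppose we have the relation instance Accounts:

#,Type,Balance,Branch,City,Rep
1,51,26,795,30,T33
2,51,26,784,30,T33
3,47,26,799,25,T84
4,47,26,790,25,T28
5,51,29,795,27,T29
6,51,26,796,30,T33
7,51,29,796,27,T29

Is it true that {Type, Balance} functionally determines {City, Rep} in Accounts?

(Type=51, Balance=26): rows 1, 2, 6 → {City,Rep} = (30, T33), (30, T33), (30, T33) ✓
(Type=47, Balance=26): rows 3, 4 → {City,Rep} takes values {(25, T84), (25, T28)} — violation
(Type=51, Balance=29): rows 5, 7 → {City,Rep} = (27, T29), (27, T29) ✓
Two rows agree on {Type, Balance} but differ on {City, Rep}, so {Type, Balance} -> {City, Rep} does not hold.

No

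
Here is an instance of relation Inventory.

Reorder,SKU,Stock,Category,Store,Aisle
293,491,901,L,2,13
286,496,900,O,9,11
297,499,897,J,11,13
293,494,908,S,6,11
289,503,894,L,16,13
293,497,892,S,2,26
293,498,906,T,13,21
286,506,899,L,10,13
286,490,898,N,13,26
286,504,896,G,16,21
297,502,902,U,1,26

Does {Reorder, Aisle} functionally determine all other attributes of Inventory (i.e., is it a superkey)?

All 11 rows have distinct {Reorder, Aisle} values, so {Reorder, Aisle} → (all attributes) holds and {Reorder, Aisle} is a superkey.

Yes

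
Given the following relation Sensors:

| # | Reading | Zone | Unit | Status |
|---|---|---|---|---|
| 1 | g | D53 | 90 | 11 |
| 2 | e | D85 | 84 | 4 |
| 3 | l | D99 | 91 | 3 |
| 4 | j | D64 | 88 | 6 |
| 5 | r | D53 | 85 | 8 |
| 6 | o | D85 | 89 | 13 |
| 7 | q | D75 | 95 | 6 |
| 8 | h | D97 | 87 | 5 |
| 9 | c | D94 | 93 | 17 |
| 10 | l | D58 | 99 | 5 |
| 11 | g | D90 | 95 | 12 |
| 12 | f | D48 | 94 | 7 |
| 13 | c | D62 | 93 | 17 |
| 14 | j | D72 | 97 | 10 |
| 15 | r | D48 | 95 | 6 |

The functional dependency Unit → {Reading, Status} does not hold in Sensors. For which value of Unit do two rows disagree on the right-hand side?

95

Unit=90: row 1 → {Reading,Status} = (g, 11) ✓
Unit=84: row 2 → {Reading,Status} = (e, 4) ✓
Unit=91: row 3 → {Reading,Status} = (l, 3) ✓
Unit=88: row 4 → {Reading,Status} = (j, 6) ✓
Unit=85: row 5 → {Reading,Status} = (r, 8) ✓
Unit=89: row 6 → {Reading,Status} = (o, 13) ✓
Unit=95: rows 7, 11, 15 → {Reading,Status} takes values {(q, 6), (g, 12), (r, 6)} — violation
Unit=87: row 8 → {Reading,Status} = (h, 5) ✓
Unit=93: rows 9, 13 → {Reading,Status} = (c, 17), (c, 17) ✓
Unit=99: row 10 → {Reading,Status} = (l, 5) ✓
Unit=94: row 12 → {Reading,Status} = (f, 7) ✓
Unit=97: row 14 → {Reading,Status} = (j, 10) ✓
The only Unit value with inconsistent RHS is Unit=95.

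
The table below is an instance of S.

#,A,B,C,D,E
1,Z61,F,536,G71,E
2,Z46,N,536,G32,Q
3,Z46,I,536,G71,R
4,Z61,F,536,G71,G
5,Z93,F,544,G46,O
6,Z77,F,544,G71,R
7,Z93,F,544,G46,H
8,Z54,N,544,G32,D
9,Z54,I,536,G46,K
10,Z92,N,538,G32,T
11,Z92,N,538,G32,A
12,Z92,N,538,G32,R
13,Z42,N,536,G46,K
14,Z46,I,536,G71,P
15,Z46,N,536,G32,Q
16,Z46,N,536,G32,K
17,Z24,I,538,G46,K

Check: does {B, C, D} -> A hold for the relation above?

Yes

(B=F, C=536, D=G71): rows 1, 4 → A = Z61, Z61 ✓
(B=N, C=536, D=G32): rows 2, 15, 16 → A = Z46, Z46, Z46 ✓
(B=I, C=536, D=G71): rows 3, 14 → A = Z46, Z46 ✓
(B=F, C=544, D=G46): rows 5, 7 → A = Z93, Z93 ✓
(B=F, C=544, D=G71): row 6 → A = Z77 ✓
(B=N, C=544, D=G32): row 8 → A = Z54 ✓
(B=I, C=536, D=G46): row 9 → A = Z54 ✓
(B=N, C=538, D=G32): rows 10, 11, 12 → A = Z92, Z92, Z92 ✓
(B=N, C=536, D=G46): row 13 → A = Z42 ✓
(B=I, C=538, D=G46): row 17 → A = Z24 ✓
Every {B, C, D} value is associated with a single A value, so {B, C, D} -> A holds.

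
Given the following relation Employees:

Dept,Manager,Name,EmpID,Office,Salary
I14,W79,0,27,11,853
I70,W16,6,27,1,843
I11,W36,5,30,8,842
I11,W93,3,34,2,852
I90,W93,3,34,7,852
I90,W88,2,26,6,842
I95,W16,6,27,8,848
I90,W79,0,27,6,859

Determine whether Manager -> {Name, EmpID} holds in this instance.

Manager=W79: 2 rows → {Name,EmpID} = (0, 27), (0, 27) ✓
Manager=W16: 2 rows → {Name,EmpID} = (6, 27), (6, 27) ✓
Manager=W36: 1 row → {Name,EmpID} = (5, 30) ✓
Manager=W93: 2 rows → {Name,EmpID} = (3, 34), (3, 34) ✓
Manager=W88: 1 row → {Name,EmpID} = (2, 26) ✓
Every Manager value is associated with a single {Name, EmpID} value, so Manager -> {Name, EmpID} holds.

Yes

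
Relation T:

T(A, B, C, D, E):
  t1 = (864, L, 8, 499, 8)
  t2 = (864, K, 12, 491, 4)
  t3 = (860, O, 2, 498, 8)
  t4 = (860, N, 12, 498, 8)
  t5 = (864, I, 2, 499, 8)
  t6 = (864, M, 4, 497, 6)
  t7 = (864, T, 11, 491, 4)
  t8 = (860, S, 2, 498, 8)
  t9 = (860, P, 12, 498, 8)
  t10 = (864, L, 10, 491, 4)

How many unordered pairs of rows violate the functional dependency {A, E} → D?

0

(A=864, E=8): all 2 rows agree on D — 0 pairs.
(A=864, E=4): all 3 rows agree on D — 0 pairs.
(A=860, E=8): all 4 rows agree on D — 0 pairs.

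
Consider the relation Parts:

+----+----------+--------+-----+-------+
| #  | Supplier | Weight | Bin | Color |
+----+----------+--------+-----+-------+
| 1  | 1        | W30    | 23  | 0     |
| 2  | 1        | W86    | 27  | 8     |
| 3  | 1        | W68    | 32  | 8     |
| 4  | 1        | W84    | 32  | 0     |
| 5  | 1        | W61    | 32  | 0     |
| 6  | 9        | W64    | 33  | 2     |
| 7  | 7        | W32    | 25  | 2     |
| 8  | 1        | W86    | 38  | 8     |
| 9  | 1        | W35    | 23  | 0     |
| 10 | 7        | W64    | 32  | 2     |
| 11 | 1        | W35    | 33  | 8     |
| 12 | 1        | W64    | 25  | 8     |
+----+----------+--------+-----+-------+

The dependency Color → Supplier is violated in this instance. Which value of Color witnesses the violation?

2

Color=0: rows 1, 4, 5, 9 → Supplier = 1, 1, 1, 1 ✓
Color=8: rows 2, 3, 8, 11, 12 → Supplier = 1, 1, 1, 1, 1 ✓
Color=2: rows 6, 7, 10 → Supplier takes values {9, 7} — violation
The only Color value with inconsistent Supplier is Color=2.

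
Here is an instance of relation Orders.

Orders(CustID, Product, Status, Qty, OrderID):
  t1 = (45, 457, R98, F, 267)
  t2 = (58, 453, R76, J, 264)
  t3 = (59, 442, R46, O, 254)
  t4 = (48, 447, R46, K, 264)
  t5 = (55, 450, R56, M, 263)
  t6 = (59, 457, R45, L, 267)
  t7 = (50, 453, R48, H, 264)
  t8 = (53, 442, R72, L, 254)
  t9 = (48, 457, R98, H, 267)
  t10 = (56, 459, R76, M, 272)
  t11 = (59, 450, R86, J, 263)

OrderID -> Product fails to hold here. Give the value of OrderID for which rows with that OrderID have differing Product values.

264

OrderID=267: rows 1, 6, 9 → Product = 457, 457, 457 ✓
OrderID=264: rows 2, 4, 7 → Product takes values {453, 447} — violation
OrderID=254: rows 3, 8 → Product = 442, 442 ✓
OrderID=263: rows 5, 11 → Product = 450, 450 ✓
OrderID=272: row 10 → Product = 459 ✓
The only OrderID value with inconsistent Product is OrderID=264.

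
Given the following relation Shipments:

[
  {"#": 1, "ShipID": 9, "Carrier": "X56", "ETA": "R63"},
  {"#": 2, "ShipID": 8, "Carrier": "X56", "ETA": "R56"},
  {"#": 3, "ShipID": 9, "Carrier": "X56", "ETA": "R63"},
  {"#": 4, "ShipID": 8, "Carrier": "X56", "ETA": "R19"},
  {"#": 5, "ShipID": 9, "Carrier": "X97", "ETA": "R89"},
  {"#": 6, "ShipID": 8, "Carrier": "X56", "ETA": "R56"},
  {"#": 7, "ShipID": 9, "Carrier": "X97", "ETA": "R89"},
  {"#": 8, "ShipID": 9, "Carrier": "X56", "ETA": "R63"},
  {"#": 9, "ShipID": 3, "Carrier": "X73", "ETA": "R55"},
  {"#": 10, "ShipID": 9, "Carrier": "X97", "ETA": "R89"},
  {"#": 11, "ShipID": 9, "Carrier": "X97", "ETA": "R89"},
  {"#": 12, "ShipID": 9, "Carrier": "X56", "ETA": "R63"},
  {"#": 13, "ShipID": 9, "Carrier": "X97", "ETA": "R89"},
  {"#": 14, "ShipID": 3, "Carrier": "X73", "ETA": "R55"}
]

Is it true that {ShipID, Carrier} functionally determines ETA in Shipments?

No

(ShipID=9, Carrier=X56): rows 1, 3, 8, 12 → ETA = R63, R63, R63, R63 ✓
(ShipID=8, Carrier=X56): rows 2, 4, 6 → ETA takes values {R56, R19} — violation
(ShipID=9, Carrier=X97): rows 5, 7, 10, 11, 13 → ETA = R89, R89, R89, R89, R89 ✓
(ShipID=3, Carrier=X73): rows 9, 14 → ETA = R55, R55 ✓
Two rows agree on {ShipID, Carrier} but differ on ETA, so {ShipID, Carrier} -> ETA does not hold.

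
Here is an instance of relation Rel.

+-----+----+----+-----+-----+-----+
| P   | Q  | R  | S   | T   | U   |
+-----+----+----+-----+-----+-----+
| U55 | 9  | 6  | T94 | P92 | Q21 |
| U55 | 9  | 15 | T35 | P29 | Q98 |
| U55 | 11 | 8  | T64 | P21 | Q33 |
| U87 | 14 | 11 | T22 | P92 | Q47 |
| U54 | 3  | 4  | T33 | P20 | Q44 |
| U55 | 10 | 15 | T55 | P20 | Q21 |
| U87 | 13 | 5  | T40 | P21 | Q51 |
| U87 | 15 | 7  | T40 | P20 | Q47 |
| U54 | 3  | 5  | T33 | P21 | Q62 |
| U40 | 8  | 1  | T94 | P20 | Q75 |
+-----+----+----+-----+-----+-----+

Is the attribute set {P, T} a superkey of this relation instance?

All 10 rows have distinct {P, T} values, so {P, T} → (all attributes) holds and {P, T} is a superkey.

Yes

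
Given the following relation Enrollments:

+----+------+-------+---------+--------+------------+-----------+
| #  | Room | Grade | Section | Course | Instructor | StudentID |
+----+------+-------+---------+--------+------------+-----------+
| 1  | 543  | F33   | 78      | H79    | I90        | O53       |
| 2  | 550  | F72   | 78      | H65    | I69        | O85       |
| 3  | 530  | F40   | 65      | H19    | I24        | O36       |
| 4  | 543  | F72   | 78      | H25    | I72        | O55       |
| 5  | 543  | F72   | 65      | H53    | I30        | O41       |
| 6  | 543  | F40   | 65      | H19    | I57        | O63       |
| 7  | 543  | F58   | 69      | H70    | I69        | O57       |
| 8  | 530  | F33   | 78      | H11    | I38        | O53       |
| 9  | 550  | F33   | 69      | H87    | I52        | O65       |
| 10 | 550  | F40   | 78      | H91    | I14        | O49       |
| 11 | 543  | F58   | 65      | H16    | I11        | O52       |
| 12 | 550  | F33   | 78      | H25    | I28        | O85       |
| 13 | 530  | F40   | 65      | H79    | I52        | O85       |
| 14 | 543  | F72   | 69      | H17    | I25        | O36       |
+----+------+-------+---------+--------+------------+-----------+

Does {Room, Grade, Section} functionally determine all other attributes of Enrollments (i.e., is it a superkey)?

Rows 3 and 13 have the same {Room, Grade, Section} value (Room=530, Grade=F40, Section=65) but are distinct tuples, so {Room, Grade, Section} does not determine every attribute — not a superkey.

No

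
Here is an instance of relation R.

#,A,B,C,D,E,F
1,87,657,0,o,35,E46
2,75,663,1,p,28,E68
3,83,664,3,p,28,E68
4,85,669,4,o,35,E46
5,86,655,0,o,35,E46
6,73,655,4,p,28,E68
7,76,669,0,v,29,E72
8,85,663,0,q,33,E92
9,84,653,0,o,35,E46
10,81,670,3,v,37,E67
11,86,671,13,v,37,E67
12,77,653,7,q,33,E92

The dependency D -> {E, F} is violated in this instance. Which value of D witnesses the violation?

v

D=o: rows 1, 4, 5, 9 → {E,F} = (35, E46), (35, E46), (35, E46), (35, E46) ✓
D=p: rows 2, 3, 6 → {E,F} = (28, E68), (28, E68), (28, E68) ✓
D=v: rows 7, 10, 11 → {E,F} takes values {(29, E72), (37, E67)} — violation
D=q: rows 8, 12 → {E,F} = (33, E92), (33, E92) ✓
The only D value with inconsistent RHS is D=v.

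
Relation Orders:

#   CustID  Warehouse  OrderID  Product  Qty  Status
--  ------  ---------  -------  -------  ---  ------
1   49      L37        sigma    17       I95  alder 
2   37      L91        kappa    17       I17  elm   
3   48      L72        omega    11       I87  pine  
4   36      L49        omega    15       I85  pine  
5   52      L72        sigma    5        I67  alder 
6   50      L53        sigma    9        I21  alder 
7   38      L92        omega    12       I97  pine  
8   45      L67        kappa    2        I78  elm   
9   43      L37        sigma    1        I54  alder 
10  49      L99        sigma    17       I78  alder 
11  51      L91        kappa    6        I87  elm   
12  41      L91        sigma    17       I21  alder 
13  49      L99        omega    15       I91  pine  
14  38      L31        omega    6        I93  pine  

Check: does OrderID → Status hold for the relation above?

Yes

OrderID=sigma: rows 1, 5, 6, 9, 10, 12 → Status = alder, alder, alder, alder, alder, alder ✓
OrderID=kappa: rows 2, 8, 11 → Status = elm, elm, elm ✓
OrderID=omega: rows 3, 4, 7, 13, 14 → Status = pine, pine, pine, pine, pine ✓
Every OrderID value is associated with a single Status value, so OrderID → Status holds.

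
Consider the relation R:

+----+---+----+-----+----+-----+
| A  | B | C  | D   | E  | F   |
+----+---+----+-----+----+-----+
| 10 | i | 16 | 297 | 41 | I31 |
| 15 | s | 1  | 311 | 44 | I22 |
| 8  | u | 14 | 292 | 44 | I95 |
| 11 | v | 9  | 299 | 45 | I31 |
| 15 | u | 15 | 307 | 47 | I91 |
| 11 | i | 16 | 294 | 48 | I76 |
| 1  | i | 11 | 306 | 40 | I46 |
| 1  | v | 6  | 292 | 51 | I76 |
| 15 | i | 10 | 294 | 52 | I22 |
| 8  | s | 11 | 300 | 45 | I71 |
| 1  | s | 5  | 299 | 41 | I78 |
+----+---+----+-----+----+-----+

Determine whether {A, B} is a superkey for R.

Yes

All 11 rows have distinct {A, B} values, so {A, B} → (all attributes) holds and {A, B} is a superkey.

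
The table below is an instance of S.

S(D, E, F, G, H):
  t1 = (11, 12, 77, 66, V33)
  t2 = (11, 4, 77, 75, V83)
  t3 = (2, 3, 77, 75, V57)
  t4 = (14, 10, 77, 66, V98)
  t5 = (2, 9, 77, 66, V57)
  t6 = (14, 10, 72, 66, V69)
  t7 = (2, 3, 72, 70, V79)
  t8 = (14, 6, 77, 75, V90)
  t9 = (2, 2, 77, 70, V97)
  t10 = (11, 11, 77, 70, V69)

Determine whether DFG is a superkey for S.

Yes

All 10 rows have distinct DFG values, so DFG → (all attributes) holds and DFG is a superkey.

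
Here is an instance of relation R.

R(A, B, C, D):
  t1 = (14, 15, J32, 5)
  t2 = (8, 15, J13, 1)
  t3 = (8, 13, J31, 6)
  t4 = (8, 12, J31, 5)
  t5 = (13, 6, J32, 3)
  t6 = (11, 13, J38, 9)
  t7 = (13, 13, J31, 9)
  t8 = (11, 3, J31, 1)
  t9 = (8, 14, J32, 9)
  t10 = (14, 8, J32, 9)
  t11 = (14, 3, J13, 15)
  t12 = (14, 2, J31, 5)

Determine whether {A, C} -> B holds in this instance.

No

(A=14, C=J32): rows 1, 10 → B takes values {15, 8} — violation
(A=8, C=J13): row 2 → B = 15 ✓
(A=8, C=J31): rows 3, 4 → B takes values {13, 12} — violation
(A=13, C=J32): row 5 → B = 6 ✓
(A=11, C=J38): row 6 → B = 13 ✓
(A=13, C=J31): row 7 → B = 13 ✓
(A=11, C=J31): row 8 → B = 3 ✓
(A=8, C=J32): row 9 → B = 14 ✓
(A=14, C=J13): row 11 → B = 3 ✓
(A=14, C=J31): row 12 → B = 2 ✓
Two rows agree on {A, C} but differ on B, so {A, C} -> B does not hold.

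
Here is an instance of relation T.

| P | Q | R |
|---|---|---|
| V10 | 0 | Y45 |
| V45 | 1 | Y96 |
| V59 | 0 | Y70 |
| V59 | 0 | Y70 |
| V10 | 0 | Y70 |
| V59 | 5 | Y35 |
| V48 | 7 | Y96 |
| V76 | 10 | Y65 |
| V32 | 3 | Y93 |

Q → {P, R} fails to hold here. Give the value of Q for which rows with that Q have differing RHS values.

Q=0: 4 rows → {P,R} takes values {(V10, Y45), (V59, Y70), (V10, Y70)} — violation
Q=1: 1 row → {P,R} = (V45, Y96) ✓
Q=5: 1 row → {P,R} = (V59, Y35) ✓
Q=7: 1 row → {P,R} = (V48, Y96) ✓
Q=10: 1 row → {P,R} = (V76, Y65) ✓
Q=3: 1 row → {P,R} = (V32, Y93) ✓
The only Q value with inconsistent RHS is Q=0.

0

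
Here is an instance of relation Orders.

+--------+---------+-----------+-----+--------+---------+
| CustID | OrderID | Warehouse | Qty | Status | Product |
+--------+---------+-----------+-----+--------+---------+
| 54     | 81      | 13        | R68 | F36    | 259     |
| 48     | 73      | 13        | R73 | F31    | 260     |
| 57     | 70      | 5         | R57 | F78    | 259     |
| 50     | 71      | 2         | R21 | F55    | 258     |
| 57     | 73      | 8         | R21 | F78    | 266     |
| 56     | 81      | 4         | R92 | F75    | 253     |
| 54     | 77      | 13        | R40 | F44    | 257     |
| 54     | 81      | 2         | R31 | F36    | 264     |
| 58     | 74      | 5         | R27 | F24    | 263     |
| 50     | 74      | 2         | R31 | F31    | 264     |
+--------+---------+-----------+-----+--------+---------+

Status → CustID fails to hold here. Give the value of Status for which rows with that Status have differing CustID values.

F31

Status=F36: 2 rows → CustID = 54, 54 ✓
Status=F31: 2 rows → CustID takes values {48, 50} — violation
Status=F78: 2 rows → CustID = 57, 57 ✓
Status=F55: 1 row → CustID = 50 ✓
Status=F75: 1 row → CustID = 56 ✓
Status=F44: 1 row → CustID = 54 ✓
Status=F24: 1 row → CustID = 58 ✓
The only Status value with inconsistent CustID is Status=F31.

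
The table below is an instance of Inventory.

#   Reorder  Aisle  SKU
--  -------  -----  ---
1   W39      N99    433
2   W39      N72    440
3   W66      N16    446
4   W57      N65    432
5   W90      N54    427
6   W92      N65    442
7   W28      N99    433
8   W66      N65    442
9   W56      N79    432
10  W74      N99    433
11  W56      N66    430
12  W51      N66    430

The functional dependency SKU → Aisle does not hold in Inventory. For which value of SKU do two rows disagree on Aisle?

SKU=433: rows 1, 7, 10 → Aisle = N99, N99, N99 ✓
SKU=440: row 2 → Aisle = N72 ✓
SKU=446: row 3 → Aisle = N16 ✓
SKU=432: rows 4, 9 → Aisle takes values {N65, N79} — violation
SKU=427: row 5 → Aisle = N54 ✓
SKU=442: rows 6, 8 → Aisle = N65, N65 ✓
SKU=430: rows 11, 12 → Aisle = N66, N66 ✓
The only SKU value with inconsistent Aisle is SKU=432.

432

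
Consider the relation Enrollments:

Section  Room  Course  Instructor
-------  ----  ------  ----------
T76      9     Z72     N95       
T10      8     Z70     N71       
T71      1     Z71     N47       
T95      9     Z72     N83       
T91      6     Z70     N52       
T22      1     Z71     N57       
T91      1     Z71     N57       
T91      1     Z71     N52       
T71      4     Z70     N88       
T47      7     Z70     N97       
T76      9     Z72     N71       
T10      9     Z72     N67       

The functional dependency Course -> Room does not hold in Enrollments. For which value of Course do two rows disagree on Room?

Z70

Course=Z72: 4 rows → Room = 9, 9, 9, 9 ✓
Course=Z70: 4 rows → Room takes values {8, 6, 4, 7} — violation
Course=Z71: 4 rows → Room = 1, 1, 1, 1 ✓
The only Course value with inconsistent Room is Course=Z70.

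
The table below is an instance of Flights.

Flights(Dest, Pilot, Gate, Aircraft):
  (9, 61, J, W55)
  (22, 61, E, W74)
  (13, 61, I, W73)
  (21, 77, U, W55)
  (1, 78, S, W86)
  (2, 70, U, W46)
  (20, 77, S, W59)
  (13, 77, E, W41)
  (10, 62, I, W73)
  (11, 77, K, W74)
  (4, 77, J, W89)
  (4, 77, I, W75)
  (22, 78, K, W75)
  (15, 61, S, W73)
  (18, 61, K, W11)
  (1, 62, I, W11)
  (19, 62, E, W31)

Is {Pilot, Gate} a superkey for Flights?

No

Two distinct rows share (Pilot=62, Gate=I), so {Pilot, Gate} does not determine every attribute — not a superkey.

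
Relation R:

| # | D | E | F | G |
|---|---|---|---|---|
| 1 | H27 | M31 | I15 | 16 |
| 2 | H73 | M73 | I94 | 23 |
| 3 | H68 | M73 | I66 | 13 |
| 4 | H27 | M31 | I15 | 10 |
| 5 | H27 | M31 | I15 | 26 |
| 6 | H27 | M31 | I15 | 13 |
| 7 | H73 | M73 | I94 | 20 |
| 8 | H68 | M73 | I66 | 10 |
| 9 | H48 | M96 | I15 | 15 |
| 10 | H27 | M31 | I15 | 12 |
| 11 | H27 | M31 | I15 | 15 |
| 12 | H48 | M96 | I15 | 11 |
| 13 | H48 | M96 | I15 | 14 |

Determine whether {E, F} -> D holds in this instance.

Yes

(E=M31, F=I15): rows 1, 4, 5, 6, 10, 11 → D = H27, H27, H27, H27, H27, H27 ✓
(E=M73, F=I94): rows 2, 7 → D = H73, H73 ✓
(E=M73, F=I66): rows 3, 8 → D = H68, H68 ✓
(E=M96, F=I15): rows 9, 12, 13 → D = H48, H48, H48 ✓
Every {E, F} value is associated with a single D value, so {E, F} -> D holds.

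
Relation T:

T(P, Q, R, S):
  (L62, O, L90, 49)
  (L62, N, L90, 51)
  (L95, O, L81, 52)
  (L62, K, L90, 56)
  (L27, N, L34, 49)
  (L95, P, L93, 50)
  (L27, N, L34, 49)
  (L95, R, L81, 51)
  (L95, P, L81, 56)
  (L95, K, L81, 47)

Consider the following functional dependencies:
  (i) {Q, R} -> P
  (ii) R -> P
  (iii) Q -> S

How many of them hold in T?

(i) {Q, R} -> P: every LHS value maps to a single RHS value — holds.
(ii) R -> P: every LHS value maps to a single RHS value — holds.
(iii) Q -> S: Q=O: 2 rows → S takes values {49, 52} — violation; Q=N: 3 rows → S takes values {51, 49} — violation; Q=K: 2 rows → S takes values {56, 47} — violation; Q=P: 2 rows → S takes values {50, 56} — violation — fails.
2 of the 3 dependencies hold.

2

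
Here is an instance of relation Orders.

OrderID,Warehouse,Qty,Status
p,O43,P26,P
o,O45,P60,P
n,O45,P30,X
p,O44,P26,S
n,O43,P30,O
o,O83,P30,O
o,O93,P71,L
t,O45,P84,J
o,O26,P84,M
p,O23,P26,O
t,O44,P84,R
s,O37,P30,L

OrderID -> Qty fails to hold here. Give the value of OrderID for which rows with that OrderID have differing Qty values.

OrderID=p: 3 rows → Qty = P26, P26, P26 ✓
OrderID=o: 4 rows → Qty takes values {P60, P30, P71, P84} — violation
OrderID=n: 2 rows → Qty = P30, P30 ✓
OrderID=t: 2 rows → Qty = P84, P84 ✓
OrderID=s: 1 row → Qty = P30 ✓
The only OrderID value with inconsistent Qty is OrderID=o.

o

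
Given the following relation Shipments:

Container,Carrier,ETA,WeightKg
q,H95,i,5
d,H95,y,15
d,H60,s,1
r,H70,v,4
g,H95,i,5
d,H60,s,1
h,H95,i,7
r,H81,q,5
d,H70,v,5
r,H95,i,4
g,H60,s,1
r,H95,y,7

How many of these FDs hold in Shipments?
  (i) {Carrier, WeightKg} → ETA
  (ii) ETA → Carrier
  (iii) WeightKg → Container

(i) {Carrier, WeightKg} → ETA: (Carrier=H95, WeightKg=7): 2 rows → ETA takes values {i, y} — violation — fails.
(ii) ETA → Carrier: every LHS value maps to a single RHS value — holds.
(iii) WeightKg → Container: WeightKg=5: 4 rows → Container takes values {q, g, r, d} — violation; WeightKg=1: 3 rows → Container takes values {d, g} — violation; WeightKg=7: 2 rows → Container takes values {h, r} — violation — fails.
1 of the 3 dependencies holds.

1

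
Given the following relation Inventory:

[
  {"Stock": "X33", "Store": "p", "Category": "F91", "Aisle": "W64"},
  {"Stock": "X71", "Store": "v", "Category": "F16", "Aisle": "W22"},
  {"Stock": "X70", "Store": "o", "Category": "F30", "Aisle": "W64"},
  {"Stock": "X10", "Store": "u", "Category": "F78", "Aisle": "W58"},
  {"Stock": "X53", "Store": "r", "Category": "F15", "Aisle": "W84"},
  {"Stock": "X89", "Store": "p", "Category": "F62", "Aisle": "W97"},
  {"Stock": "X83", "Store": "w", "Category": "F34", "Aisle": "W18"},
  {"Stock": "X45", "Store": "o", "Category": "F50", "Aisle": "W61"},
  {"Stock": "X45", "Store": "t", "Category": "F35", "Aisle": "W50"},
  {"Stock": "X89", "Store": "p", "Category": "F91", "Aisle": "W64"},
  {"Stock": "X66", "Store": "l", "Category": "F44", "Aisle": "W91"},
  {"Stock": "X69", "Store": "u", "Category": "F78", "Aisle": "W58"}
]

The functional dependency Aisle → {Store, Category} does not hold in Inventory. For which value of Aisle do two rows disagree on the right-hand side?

Aisle=W64: 3 rows → {Store,Category} takes values {(p, F91), (o, F30)} — violation
Aisle=W22: 1 row → {Store,Category} = (v, F16) ✓
Aisle=W58: 2 rows → {Store,Category} = (u, F78), (u, F78) ✓
Aisle=W84: 1 row → {Store,Category} = (r, F15) ✓
Aisle=W97: 1 row → {Store,Category} = (p, F62) ✓
Aisle=W18: 1 row → {Store,Category} = (w, F34) ✓
Aisle=W61: 1 row → {Store,Category} = (o, F50) ✓
Aisle=W50: 1 row → {Store,Category} = (t, F35) ✓
Aisle=W91: 1 row → {Store,Category} = (l, F44) ✓
The only Aisle value with inconsistent RHS is Aisle=W64.

W64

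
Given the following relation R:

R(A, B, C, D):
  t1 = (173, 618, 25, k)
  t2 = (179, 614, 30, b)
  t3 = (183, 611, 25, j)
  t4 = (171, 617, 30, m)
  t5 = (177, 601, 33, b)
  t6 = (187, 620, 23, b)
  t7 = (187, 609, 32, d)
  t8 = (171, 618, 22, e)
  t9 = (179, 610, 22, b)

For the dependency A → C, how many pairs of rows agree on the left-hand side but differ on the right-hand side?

A=179: violating pairs (2,9) — 1 pair.
A=171: violating pairs (4,8) — 1 pair.
A=187: violating pairs (6,7) — 1 pair.

3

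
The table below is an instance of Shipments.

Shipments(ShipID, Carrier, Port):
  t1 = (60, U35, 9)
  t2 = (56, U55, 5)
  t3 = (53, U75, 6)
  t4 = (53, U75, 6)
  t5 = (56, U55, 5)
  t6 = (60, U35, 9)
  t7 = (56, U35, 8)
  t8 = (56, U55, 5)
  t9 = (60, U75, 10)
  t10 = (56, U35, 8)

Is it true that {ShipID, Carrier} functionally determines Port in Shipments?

Yes

(ShipID=60, Carrier=U35): rows 1, 6 → Port = 9, 9 ✓
(ShipID=56, Carrier=U55): rows 2, 5, 8 → Port = 5, 5, 5 ✓
(ShipID=53, Carrier=U75): rows 3, 4 → Port = 6, 6 ✓
(ShipID=56, Carrier=U35): rows 7, 10 → Port = 8, 8 ✓
(ShipID=60, Carrier=U75): row 9 → Port = 10 ✓
Every {ShipID, Carrier} value is associated with a single Port value, so {ShipID, Carrier} -> Port holds.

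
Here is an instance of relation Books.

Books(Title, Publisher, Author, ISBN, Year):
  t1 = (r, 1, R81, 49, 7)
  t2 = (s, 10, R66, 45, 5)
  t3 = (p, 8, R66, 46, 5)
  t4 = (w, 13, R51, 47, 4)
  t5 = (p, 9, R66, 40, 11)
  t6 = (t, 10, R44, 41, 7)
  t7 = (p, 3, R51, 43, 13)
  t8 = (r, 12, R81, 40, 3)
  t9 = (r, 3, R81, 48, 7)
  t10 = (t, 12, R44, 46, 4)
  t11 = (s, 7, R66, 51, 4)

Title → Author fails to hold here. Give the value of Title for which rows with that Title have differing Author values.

Title=r: rows 1, 8, 9 → Author = R81, R81, R81 ✓
Title=s: rows 2, 11 → Author = R66, R66 ✓
Title=p: rows 3, 5, 7 → Author takes values {R66, R51} — violation
Title=w: row 4 → Author = R51 ✓
Title=t: rows 6, 10 → Author = R44, R44 ✓
The only Title value with inconsistent Author is Title=p.

p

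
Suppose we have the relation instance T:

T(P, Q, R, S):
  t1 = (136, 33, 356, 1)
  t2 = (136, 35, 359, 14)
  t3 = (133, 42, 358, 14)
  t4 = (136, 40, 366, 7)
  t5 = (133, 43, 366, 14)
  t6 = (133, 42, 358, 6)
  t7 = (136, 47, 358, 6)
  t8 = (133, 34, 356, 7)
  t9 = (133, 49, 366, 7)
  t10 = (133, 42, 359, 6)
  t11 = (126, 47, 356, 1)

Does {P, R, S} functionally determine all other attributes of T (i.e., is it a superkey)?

All 11 rows have distinct {P, R, S} values, so {P, R, S} → (all attributes) holds and {P, R, S} is a superkey.

Yes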